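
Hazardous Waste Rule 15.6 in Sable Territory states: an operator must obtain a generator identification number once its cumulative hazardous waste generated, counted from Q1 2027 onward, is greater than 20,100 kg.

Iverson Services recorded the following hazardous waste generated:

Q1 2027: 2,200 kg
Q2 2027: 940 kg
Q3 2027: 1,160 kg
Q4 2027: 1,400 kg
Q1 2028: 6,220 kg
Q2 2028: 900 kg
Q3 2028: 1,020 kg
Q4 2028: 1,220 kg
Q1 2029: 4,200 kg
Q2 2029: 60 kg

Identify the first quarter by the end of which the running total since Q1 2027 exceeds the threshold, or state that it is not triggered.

Through Q1 2027: 2,200 kg
Through Q2 2027: 3,140 kg
Through Q3 2027: 4,300 kg
Through Q4 2027: 5,700 kg
Through Q1 2028: 11,920 kg
Through Q2 2028: 12,820 kg
Through Q3 2028: 13,840 kg
Through Q4 2028: 15,060 kg
Through Q1 2029: 19,260 kg
Through Q2 2029: 19,320 kg
Final cumulative total 19,320 kg ≤ 20,100 kg; the threshold is never exceeded.

Not triggered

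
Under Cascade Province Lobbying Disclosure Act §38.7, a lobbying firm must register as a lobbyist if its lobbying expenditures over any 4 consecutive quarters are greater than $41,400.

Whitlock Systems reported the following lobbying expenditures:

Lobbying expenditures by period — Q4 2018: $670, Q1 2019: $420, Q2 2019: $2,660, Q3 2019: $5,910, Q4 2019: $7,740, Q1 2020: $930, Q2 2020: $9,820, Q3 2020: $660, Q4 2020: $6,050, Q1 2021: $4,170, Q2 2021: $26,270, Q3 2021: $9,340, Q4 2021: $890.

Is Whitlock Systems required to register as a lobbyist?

Q4 2018–Q3 2019: $670 + $420 + $2,660 + $5,910 = $9,660 (under)
Q1 2019–Q4 2019: $420 + $2,660 + $5,910 + $7,740 = $16,730 (under)
Q2 2019–Q1 2020: $2,660 + $5,910 + $7,740 + $930 = $17,240 (under)
Q3 2019–Q2 2020: $5,910 + $7,740 + $930 + $9,820 = $24,400 (under)
Q4 2019–Q3 2020: $7,740 + $930 + $9,820 + $660 = $19,150 (under)
Q1 2020–Q4 2020: $930 + $9,820 + $660 + $6,050 = $17,460 (under)
Q2 2020–Q1 2021: $9,820 + $660 + $6,050 + $4,170 = $20,700 (under)
Q3 2020–Q2 2021: $660 + $6,050 + $4,170 + $26,270 = $37,150 (under)
Q4 2020–Q3 2021: $6,050 + $4,170 + $26,270 + $9,340 = $45,830 (over)
Q1 2021–Q4 2021: $4,170 + $26,270 + $9,340 + $890 = $40,670 (under)
At least one window exceeds $41,400.

Yes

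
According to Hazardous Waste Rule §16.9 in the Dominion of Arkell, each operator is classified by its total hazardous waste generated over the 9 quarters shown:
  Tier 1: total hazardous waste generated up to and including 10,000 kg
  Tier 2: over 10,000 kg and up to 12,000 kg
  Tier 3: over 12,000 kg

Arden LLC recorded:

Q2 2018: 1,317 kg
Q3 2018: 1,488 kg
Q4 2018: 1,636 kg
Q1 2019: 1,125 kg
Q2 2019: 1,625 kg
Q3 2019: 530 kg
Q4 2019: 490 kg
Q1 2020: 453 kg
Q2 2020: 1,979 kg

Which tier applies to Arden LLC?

Total hazardous waste generated: 1,317 kg + 1,488 kg + 1,636 kg + 1,125 kg + 1,625 kg + 530 kg + 490 kg + 453 kg + 1,979 kg = 10,643 kg.
10,000 kg < 10,643 kg ≤ 12,000 kg, so Tier 2 applies.

Tier 2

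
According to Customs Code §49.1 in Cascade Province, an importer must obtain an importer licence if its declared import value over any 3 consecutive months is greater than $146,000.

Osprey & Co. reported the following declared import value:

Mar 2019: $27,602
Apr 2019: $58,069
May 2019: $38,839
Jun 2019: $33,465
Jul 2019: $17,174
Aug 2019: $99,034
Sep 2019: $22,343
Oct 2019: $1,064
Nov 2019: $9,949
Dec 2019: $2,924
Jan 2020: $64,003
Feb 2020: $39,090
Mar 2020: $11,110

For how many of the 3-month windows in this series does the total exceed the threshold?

Mar 2019–May 2019: $27,602 + $58,069 + $38,839 = $124,510 (under)
Apr 2019–Jun 2019: $58,069 + $38,839 + $33,465 = $130,373 (under)
May 2019–Jul 2019: $38,839 + $33,465 + $17,174 = $89,478 (under)
Jun 2019–Aug 2019: $33,465 + $17,174 + $99,034 = $149,673 (over)
Jul 2019–Sep 2019: $17,174 + $99,034 + $22,343 = $138,551 (under)
Aug 2019–Oct 2019: $99,034 + $22,343 + $1,064 = $122,441 (under)
Sep 2019–Nov 2019: $22,343 + $1,064 + $9,949 = $33,356 (under)
Oct 2019–Dec 2019: $1,064 + $9,949 + $2,924 = $13,937 (under)
Nov 2019–Jan 2020: $9,949 + $2,924 + $64,003 = $76,876 (under)
Dec 2019–Feb 2020: $2,924 + $64,003 + $39,090 = $106,017 (under)
Jan 2020–Mar 2020: $64,003 + $39,090 + $11,110 = $114,203 (under)
1 window exceeds the threshold.

1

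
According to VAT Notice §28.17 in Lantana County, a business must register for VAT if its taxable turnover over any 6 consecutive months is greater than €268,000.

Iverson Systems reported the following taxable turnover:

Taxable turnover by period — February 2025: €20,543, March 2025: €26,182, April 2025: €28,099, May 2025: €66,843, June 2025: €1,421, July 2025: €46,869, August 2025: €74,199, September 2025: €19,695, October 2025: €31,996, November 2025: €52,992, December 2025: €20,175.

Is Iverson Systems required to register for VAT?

No

February 2025–July 2025: €20,543 + €26,182 + €28,099 + €66,843 + €1,421 + €46,869 = €189,957 (under)
March 2025–August 2025: €26,182 + €28,099 + €66,843 + €1,421 + €46,869 + €74,199 = €243,613 (under)
April 2025–September 2025: €28,099 + €66,843 + €1,421 + €46,869 + €74,199 + €19,695 = €237,126 (under)
May 2025–October 2025: €66,843 + €1,421 + €46,869 + €74,199 + €19,695 + €31,996 = €241,023 (under)
June 2025–November 2025: €1,421 + €46,869 + €74,199 + €19,695 + €31,996 + €52,992 = €227,172 (under)
July 2025–December 2025: €46,869 + €74,199 + €19,695 + €31,996 + €52,992 + €20,175 = €245,926 (under)
No window exceeds €268,000.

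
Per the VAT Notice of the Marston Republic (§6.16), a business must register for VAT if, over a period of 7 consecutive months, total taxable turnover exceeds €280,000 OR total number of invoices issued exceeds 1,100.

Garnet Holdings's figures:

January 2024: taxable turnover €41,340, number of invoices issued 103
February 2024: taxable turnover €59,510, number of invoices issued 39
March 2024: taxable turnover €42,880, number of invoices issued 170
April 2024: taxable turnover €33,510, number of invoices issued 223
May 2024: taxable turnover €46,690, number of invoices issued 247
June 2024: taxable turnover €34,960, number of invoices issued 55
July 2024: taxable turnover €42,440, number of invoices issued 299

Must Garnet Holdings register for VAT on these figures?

Total taxable turnover: €41,340 + €59,510 + €42,880 + €33,510 + €46,690 + €34,960 + €42,440 = €301,330 (> €280,000).
Total number of invoices issued: 103 + 39 + 170 + 223 + 247 + 55 + 299 = 1,136 (> 1,100).
The test is 'or': at least one threshold is exceeded.

Yes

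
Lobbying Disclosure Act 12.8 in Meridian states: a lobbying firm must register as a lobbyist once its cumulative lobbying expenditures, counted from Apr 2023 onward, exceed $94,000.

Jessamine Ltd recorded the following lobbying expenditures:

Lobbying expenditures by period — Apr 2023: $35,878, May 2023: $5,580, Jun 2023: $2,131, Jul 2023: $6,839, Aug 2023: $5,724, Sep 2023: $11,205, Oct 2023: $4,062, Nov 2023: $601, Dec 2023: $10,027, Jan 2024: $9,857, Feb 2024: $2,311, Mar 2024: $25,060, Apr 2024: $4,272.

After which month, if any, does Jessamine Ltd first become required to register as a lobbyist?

Through Apr 2023: $35,878
Through May 2023: $41,458
Through Jun 2023: $43,589
Through Jul 2023: $50,428
Through Aug 2023: $56,152
Through Sep 2023: $67,357
Through Oct 2023: $71,419
Through Nov 2023: $72,020
Through Dec 2023: $82,047
Through Jan 2024: $91,904
Through Feb 2024: $94,215 ← exceeds threshold

Feb 2024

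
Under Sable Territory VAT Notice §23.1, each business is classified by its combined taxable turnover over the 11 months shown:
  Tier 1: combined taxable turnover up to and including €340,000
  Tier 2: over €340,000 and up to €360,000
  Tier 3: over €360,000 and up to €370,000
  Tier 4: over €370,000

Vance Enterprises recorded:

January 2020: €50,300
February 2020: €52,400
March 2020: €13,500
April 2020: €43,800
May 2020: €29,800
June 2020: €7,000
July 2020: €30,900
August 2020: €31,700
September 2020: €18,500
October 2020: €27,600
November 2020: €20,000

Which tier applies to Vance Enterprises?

Combined taxable turnover: €50,300 + €52,400 + €13,500 + €43,800 + €29,800 + €7,000 + €30,900 + €31,700 + €18,500 + €27,600 + €20,000 = €325,500.
€325,500 ≤ €340,000, so Tier 1 applies.

Tier 1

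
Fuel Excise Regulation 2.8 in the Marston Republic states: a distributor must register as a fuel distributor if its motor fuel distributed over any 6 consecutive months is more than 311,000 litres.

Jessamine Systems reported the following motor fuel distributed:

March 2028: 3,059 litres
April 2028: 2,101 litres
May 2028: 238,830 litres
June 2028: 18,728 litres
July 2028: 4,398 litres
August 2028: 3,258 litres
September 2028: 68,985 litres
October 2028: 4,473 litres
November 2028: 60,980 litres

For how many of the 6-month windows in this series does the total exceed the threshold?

March 2028–August 2028: 3,059 litres + 2,101 litres + 238,830 litres + 18,728 litres + 4,398 litres + 3,258 litres = 270,374 litres (under)
April 2028–September 2028: 2,101 litres + 238,830 litres + 18,728 litres + 4,398 litres + 3,258 litres + 68,985 litres = 336,300 litres (over)
May 2028–October 2028: 238,830 litres + 18,728 litres + 4,398 litres + 3,258 litres + 68,985 litres + 4,473 litres = 338,672 litres (over)
June 2028–November 2028: 18,728 litres + 4,398 litres + 3,258 litres + 68,985 litres + 4,473 litres + 60,980 litres = 160,822 litres (under)
2 windows exceed the threshold.

2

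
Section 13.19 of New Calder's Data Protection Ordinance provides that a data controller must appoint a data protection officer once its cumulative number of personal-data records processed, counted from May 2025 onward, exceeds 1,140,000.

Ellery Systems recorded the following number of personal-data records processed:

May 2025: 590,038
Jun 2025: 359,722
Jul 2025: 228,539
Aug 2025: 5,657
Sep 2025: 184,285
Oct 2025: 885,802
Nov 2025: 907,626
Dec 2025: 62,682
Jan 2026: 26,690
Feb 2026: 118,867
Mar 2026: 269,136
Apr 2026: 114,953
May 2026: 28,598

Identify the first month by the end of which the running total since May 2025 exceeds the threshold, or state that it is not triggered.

Jul 2025

Through May 2025: 590,038
Through Jun 2025: 949,760
Through Jul 2025: 1,178,299 ← exceeds threshold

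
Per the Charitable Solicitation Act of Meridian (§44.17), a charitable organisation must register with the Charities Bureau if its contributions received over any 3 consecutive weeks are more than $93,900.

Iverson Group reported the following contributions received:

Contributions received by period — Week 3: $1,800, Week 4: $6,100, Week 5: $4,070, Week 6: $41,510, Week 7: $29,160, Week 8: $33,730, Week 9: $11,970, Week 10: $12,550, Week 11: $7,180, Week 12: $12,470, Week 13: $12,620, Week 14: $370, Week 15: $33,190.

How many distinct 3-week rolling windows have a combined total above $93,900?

1

Week 3–Week 5: $1,800 + $6,100 + $4,070 = $11,970 (under)
Week 4–Week 6: $6,100 + $4,070 + $41,510 = $51,680 (under)
Week 5–Week 7: $4,070 + $41,510 + $29,160 = $74,740 (under)
Week 6–Week 8: $41,510 + $29,160 + $33,730 = $104,400 (over)
Week 7–Week 9: $29,160 + $33,730 + $11,970 = $74,860 (under)
Week 8–Week 10: $33,730 + $11,970 + $12,550 = $58,250 (under)
Week 9–Week 11: $11,970 + $12,550 + $7,180 = $31,700 (under)
Week 10–Week 12: $12,550 + $7,180 + $12,470 = $32,200 (under)
Week 11–Week 13: $7,180 + $12,470 + $12,620 = $32,270 (under)
Week 12–Week 14: $12,470 + $12,620 + $370 = $25,460 (under)
Week 13–Week 15: $12,620 + $370 + $33,190 = $46,180 (under)
1 window exceeds the threshold.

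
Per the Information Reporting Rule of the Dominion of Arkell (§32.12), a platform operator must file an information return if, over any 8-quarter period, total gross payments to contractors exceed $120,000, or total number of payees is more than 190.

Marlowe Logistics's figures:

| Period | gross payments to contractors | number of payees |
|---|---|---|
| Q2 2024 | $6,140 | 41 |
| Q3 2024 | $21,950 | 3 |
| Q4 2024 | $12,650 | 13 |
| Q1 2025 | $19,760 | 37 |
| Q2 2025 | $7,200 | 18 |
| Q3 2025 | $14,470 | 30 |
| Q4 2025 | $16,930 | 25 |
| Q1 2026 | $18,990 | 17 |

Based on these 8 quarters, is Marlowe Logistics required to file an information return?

No

Total gross payments to contractors: $6,140 + $21,950 + $12,650 + $19,760 + $7,200 + $14,470 + $16,930 + $18,990 = $118,090 (≤ $120,000).
Total number of payees: 41 + 3 + 13 + 37 + 18 + 30 + 25 + 17 = 184 (≤ 190).
The test is 'or': neither threshold is exceeded.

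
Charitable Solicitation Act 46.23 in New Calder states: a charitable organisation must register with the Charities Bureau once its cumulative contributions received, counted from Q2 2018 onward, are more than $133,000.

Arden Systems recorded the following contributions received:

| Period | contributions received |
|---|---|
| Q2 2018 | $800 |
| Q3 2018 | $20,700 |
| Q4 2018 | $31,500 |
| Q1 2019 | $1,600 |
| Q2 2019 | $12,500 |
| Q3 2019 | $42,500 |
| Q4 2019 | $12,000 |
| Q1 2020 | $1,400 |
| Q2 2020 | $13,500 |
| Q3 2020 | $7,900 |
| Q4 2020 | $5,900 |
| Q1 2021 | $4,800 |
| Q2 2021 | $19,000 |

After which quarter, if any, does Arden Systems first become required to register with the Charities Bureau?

Through Q2 2018: $800
Through Q3 2018: $21,500
Through Q4 2018: $53,000
Through Q1 2019: $54,600
Through Q2 2019: $67,100
Through Q3 2019: $109,600
Through Q4 2019: $121,600
Through Q1 2020: $123,000
Through Q2 2020: $136,500 ← exceeds threshold

Q2 2020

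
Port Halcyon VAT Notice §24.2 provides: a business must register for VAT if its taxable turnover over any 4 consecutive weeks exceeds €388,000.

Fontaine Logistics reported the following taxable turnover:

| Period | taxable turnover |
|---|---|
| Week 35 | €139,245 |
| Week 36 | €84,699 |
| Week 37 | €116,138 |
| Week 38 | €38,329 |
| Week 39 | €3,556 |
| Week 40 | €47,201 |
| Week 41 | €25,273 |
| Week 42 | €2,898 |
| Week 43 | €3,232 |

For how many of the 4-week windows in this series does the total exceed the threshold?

Week 35–Week 38: €139,245 + €84,699 + €116,138 + €38,329 = €378,411 (under)
Week 36–Week 39: €84,699 + €116,138 + €38,329 + €3,556 = €242,722 (under)
Week 37–Week 40: €116,138 + €38,329 + €3,556 + €47,201 = €205,224 (under)
Week 38–Week 41: €38,329 + €3,556 + €47,201 + €25,273 = €114,359 (under)
Week 39–Week 42: €3,556 + €47,201 + €25,273 + €2,898 = €78,928 (under)
Week 40–Week 43: €47,201 + €25,273 + €2,898 + €3,232 = €78,604 (under)
0 windows exceed the threshold.

0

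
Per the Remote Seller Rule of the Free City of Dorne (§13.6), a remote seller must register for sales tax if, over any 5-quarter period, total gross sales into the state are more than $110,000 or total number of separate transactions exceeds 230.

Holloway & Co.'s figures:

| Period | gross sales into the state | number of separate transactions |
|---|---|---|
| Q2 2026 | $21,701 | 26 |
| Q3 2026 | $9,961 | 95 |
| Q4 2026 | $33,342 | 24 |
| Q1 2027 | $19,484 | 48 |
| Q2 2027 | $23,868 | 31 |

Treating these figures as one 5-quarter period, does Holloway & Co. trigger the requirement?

Total gross sales into the state: $21,701 + $9,961 + $33,342 + $19,484 + $23,868 = $108,356 (≤ $110,000).
Total number of separate transactions: 26 + 95 + 24 + 48 + 31 = 224 (≤ 230).
The test is 'or': neither threshold is exceeded.

No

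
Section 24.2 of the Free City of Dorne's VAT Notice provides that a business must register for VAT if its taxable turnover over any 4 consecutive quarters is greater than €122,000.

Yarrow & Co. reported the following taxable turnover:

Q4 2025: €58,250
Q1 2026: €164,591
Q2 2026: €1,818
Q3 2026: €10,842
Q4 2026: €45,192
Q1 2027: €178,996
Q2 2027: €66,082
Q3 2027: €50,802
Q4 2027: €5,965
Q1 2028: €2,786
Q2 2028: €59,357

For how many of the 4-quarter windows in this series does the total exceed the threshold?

7

Q4 2025–Q3 2026: €58,250 + €164,591 + €1,818 + €10,842 = €235,501 (over)
Q1 2026–Q4 2026: €164,591 + €1,818 + €10,842 + €45,192 = €222,443 (over)
Q2 2026–Q1 2027: €1,818 + €10,842 + €45,192 + €178,996 = €236,848 (over)
Q3 2026–Q2 2027: €10,842 + €45,192 + €178,996 + €66,082 = €301,112 (over)
Q4 2026–Q3 2027: €45,192 + €178,996 + €66,082 + €50,802 = €341,072 (over)
Q1 2027–Q4 2027: €178,996 + €66,082 + €50,802 + €5,965 = €301,845 (over)
Q2 2027–Q1 2028: €66,082 + €50,802 + €5,965 + €2,786 = €125,635 (over)
Q3 2027–Q2 2028: €50,802 + €5,965 + €2,786 + €59,357 = €118,910 (under)
7 windows exceed the threshold.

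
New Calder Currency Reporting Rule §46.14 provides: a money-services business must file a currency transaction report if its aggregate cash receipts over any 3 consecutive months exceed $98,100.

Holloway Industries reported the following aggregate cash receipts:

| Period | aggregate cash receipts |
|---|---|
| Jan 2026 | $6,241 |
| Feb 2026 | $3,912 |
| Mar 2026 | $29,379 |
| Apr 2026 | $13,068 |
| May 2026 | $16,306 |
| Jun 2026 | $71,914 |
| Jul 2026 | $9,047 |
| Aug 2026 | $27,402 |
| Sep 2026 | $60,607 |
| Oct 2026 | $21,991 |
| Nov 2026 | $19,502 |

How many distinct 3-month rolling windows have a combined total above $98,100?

4

Jan 2026–Mar 2026: $6,241 + $3,912 + $29,379 = $39,532 (under)
Feb 2026–Apr 2026: $3,912 + $29,379 + $13,068 = $46,359 (under)
Mar 2026–May 2026: $29,379 + $13,068 + $16,306 = $58,753 (under)
Apr 2026–Jun 2026: $13,068 + $16,306 + $71,914 = $101,288 (over)
May 2026–Jul 2026: $16,306 + $71,914 + $9,047 = $97,267 (under)
Jun 2026–Aug 2026: $71,914 + $9,047 + $27,402 = $108,363 (over)
Jul 2026–Sep 2026: $9,047 + $27,402 + $60,607 = $97,056 (under)
Aug 2026–Oct 2026: $27,402 + $60,607 + $21,991 = $110,000 (over)
Sep 2026–Nov 2026: $60,607 + $21,991 + $19,502 = $102,100 (over)
4 windows exceed the threshold.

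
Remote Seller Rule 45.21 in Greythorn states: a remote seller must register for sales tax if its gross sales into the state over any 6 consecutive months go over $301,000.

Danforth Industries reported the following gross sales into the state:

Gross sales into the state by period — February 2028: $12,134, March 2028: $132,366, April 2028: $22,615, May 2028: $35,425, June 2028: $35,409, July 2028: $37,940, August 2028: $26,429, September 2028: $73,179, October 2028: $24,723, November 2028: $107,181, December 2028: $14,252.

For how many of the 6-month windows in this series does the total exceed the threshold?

1

February 2028–July 2028: $12,134 + $132,366 + $22,615 + $35,425 + $35,409 + $37,940 = $275,889 (under)
March 2028–August 2028: $132,366 + $22,615 + $35,425 + $35,409 + $37,940 + $26,429 = $290,184 (under)
April 2028–September 2028: $22,615 + $35,425 + $35,409 + $37,940 + $26,429 + $73,179 = $230,997 (under)
May 2028–October 2028: $35,425 + $35,409 + $37,940 + $26,429 + $73,179 + $24,723 = $233,105 (under)
June 2028–November 2028: $35,409 + $37,940 + $26,429 + $73,179 + $24,723 + $107,181 = $304,861 (over)
July 2028–December 2028: $37,940 + $26,429 + $73,179 + $24,723 + $107,181 + $14,252 = $283,704 (under)
1 window exceeds the threshold.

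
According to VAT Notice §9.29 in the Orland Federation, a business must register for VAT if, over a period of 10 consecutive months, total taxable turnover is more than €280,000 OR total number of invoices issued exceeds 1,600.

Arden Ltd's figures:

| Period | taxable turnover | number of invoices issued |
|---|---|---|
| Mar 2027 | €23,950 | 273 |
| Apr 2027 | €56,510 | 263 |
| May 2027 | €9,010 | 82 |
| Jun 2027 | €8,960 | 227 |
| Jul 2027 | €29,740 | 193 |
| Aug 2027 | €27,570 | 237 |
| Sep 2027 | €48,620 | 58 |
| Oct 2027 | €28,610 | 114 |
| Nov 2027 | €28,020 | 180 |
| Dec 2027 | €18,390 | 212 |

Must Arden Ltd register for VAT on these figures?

Yes

Total taxable turnover: €23,950 + €56,510 + €9,010 + €8,960 + €29,740 + €27,570 + €48,620 + €28,610 + €28,020 + €18,390 = €279,380 (≤ €280,000).
Total number of invoices issued: 273 + 263 + 82 + 227 + 193 + 237 + 58 + 114 + 180 + 212 = 1,839 (> 1,600).
The test is 'or': at least one threshold is exceeded.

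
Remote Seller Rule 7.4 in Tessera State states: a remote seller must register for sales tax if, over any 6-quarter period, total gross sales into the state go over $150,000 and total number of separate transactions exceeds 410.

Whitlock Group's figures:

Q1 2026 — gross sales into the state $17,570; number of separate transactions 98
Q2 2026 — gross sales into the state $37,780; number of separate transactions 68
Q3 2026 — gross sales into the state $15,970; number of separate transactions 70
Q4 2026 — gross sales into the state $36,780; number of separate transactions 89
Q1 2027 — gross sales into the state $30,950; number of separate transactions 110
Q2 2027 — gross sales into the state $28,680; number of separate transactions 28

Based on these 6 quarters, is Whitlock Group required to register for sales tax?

Total gross sales into the state: $17,570 + $37,780 + $15,970 + $36,780 + $30,950 + $28,680 = $167,730 (> $150,000).
Total number of separate transactions: 98 + 68 + 70 + 89 + 110 + 28 = 463 (> 410).
The test is 'and': both thresholds are exceeded.

Yes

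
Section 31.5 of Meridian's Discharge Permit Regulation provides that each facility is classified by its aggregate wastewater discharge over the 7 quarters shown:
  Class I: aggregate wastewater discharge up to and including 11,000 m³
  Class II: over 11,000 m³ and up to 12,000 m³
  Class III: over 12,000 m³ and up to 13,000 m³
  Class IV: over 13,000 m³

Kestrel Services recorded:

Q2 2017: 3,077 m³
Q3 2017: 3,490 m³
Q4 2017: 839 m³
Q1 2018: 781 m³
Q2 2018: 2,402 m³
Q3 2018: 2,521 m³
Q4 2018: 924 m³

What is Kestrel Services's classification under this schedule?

Class IV

Aggregate wastewater discharge: 3,077 m³ + 3,490 m³ + 839 m³ + 781 m³ + 2,402 m³ + 2,521 m³ + 924 m³ = 14,034 m³.
14,034 m³ > 13,000 m³, so Class IV applies.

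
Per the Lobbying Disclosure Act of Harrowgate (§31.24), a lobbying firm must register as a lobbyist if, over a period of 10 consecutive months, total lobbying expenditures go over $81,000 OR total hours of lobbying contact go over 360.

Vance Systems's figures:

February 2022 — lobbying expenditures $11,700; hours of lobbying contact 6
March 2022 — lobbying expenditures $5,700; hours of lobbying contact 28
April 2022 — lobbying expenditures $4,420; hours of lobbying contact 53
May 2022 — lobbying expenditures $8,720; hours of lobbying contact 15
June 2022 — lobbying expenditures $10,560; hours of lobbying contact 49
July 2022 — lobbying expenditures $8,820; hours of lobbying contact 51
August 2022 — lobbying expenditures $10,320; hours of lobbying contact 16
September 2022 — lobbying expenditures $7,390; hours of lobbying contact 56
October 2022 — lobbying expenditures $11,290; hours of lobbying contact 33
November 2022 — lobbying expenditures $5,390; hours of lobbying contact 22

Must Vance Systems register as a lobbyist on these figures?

Yes

Total lobbying expenditures: $11,700 + $5,700 + $4,420 + $8,720 + $10,560 + $8,820 + $10,320 + $7,390 + $11,290 + $5,390 = $84,310 (> $81,000).
Total hours of lobbying contact: 6 + 28 + 53 + 15 + 49 + 51 + 16 + 56 + 33 + 22 = 329 (≤ 360).
The test is 'or': at least one threshold is exceeded.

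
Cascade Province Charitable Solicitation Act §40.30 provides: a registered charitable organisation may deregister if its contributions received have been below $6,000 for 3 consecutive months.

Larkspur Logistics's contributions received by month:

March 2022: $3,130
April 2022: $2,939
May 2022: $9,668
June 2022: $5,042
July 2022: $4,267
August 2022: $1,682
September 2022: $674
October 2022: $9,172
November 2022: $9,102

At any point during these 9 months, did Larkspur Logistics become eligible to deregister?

Months below $6,000: March 2022, April 2022, June 2022, July 2022, August 2022, September 2022.
Longest run of consecutive months below the threshold: 4.
4 ≥ 3, so Larkspur Logistics became eligible.

Yes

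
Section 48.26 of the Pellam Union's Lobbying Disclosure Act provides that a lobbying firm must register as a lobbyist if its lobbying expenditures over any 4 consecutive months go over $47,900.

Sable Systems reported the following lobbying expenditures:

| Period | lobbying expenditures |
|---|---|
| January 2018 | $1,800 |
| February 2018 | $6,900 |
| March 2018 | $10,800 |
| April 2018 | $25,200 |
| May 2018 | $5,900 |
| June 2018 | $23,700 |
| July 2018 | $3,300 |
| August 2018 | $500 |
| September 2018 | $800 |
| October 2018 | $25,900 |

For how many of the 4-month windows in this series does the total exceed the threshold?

January 2018–April 2018: $1,800 + $6,900 + $10,800 + $25,200 = $44,700 (under)
February 2018–May 2018: $6,900 + $10,800 + $25,200 + $5,900 = $48,800 (over)
March 2018–June 2018: $10,800 + $25,200 + $5,900 + $23,700 = $65,600 (over)
April 2018–July 2018: $25,200 + $5,900 + $23,700 + $3,300 = $58,100 (over)
May 2018–August 2018: $5,900 + $23,700 + $3,300 + $500 = $33,400 (under)
June 2018–September 2018: $23,700 + $3,300 + $500 + $800 = $28,300 (under)
July 2018–October 2018: $3,300 + $500 + $800 + $25,900 = $30,500 (under)
3 windows exceed the threshold.

3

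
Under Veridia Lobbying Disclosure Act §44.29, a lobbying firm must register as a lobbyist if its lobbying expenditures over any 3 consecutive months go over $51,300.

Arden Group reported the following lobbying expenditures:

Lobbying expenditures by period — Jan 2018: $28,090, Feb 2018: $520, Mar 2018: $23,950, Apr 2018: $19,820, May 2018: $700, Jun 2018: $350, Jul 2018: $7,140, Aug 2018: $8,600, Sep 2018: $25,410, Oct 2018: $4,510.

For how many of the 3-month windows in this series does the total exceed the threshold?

Jan 2018–Mar 2018: $28,090 + $520 + $23,950 = $52,560 (over)
Feb 2018–Apr 2018: $520 + $23,950 + $19,820 = $44,290 (under)
Mar 2018–May 2018: $23,950 + $19,820 + $700 = $44,470 (under)
Apr 2018–Jun 2018: $19,820 + $700 + $350 = $20,870 (under)
May 2018–Jul 2018: $700 + $350 + $7,140 = $8,190 (under)
Jun 2018–Aug 2018: $350 + $7,140 + $8,600 = $16,090 (under)
Jul 2018–Sep 2018: $7,140 + $8,600 + $25,410 = $41,150 (under)
Aug 2018–Oct 2018: $8,600 + $25,410 + $4,510 = $38,520 (under)
1 window exceeds the threshold.

1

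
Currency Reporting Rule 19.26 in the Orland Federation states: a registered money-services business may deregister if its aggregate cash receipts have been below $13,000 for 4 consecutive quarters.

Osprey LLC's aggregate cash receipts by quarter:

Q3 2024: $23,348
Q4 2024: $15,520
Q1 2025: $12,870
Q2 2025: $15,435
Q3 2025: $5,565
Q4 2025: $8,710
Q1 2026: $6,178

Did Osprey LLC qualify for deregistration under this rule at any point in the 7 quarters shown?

Quarters below $13,000: Q1 2025, Q3 2025, Q4 2025, Q1 2026.
Longest run of consecutive quarters below the threshold: 3.
3 < 4, so Osprey LLC never became eligible.

No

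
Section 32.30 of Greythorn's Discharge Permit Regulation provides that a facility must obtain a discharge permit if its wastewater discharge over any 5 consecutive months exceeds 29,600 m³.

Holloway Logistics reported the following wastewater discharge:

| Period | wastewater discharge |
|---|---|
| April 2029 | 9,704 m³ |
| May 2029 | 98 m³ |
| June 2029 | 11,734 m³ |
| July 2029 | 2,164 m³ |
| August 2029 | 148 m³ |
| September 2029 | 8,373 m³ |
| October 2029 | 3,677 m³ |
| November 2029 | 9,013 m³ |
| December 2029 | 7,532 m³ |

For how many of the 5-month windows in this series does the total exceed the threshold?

April 2029–August 2029: 9,704 m³ + 98 m³ + 11,734 m³ + 2,164 m³ + 148 m³ = 23,848 m³ (under)
May 2029–September 2029: 98 m³ + 11,734 m³ + 2,164 m³ + 148 m³ + 8,373 m³ = 22,517 m³ (under)
June 2029–October 2029: 11,734 m³ + 2,164 m³ + 148 m³ + 8,373 m³ + 3,677 m³ = 26,096 m³ (under)
July 2029–November 2029: 2,164 m³ + 148 m³ + 8,373 m³ + 3,677 m³ + 9,013 m³ = 23,375 m³ (under)
August 2029–December 2029: 148 m³ + 8,373 m³ + 3,677 m³ + 9,013 m³ + 7,532 m³ = 28,743 m³ (under)
0 windows exceed the threshold.

0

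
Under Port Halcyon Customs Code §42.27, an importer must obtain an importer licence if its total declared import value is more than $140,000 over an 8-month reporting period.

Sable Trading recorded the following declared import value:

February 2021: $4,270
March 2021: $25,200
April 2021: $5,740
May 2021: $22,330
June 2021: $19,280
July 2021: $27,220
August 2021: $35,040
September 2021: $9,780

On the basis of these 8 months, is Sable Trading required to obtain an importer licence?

Total declared import value: $4,270 + $25,200 + $5,740 + $22,330 + $19,280 + $27,220 + $35,040 + $9,780 = $148,860.
$148,860 > $140,000, so the threshold is exceeded.

Yes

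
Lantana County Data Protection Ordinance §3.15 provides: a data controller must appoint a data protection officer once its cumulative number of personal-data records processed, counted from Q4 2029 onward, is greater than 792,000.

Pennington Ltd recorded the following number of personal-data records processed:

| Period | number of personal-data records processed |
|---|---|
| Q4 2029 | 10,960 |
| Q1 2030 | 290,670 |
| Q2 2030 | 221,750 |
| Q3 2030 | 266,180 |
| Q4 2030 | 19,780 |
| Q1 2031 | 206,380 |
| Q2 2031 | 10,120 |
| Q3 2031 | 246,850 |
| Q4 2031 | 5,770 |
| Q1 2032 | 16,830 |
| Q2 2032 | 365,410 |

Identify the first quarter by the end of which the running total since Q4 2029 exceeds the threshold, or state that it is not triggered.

Through Q4 2029: 10,960
Through Q1 2030: 301,630
Through Q2 2030: 523,380
Through Q3 2030: 789,560
Through Q4 2030: 809,340 ← exceeds threshold

Q4 2030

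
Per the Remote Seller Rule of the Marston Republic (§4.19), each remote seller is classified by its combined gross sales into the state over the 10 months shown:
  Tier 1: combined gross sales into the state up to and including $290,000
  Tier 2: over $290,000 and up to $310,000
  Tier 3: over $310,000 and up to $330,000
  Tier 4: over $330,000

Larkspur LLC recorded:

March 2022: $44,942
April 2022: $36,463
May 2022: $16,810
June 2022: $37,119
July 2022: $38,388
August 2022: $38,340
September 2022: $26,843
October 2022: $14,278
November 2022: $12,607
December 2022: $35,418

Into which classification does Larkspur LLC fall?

Tier 2

Combined gross sales into the state: $44,942 + $36,463 + $16,810 + $37,119 + $38,388 + $38,340 + $26,843 + $14,278 + $12,607 + $35,418 = $301,208.
$290,000 < $301,208 ≤ $310,000, so Tier 2 applies.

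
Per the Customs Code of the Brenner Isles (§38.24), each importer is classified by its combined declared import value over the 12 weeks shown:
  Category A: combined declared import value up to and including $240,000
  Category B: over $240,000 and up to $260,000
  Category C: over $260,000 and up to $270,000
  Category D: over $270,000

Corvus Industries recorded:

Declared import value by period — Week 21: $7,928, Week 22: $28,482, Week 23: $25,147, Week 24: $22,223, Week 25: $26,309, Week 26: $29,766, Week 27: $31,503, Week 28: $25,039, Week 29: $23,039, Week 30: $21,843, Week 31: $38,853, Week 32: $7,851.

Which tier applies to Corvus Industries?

Combined declared import value: $7,928 + $28,482 + $25,147 + $22,223 + $26,309 + $29,766 + $31,503 + $25,039 + $23,039 + $21,843 + $38,853 + $7,851 = $287,983.
$287,983 > $270,000, so Category D applies.

Category D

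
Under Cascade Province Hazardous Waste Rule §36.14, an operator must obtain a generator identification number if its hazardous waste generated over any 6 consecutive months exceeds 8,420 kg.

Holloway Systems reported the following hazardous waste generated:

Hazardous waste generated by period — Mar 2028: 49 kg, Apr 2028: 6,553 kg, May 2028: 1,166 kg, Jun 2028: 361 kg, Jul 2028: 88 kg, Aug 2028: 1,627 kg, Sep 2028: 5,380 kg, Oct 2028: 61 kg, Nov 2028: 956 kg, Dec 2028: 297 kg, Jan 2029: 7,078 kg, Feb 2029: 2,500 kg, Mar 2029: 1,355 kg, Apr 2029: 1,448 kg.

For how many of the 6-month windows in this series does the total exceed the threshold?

8

Mar 2028–Aug 2028: 49 kg + 6,553 kg + 1,166 kg + 361 kg + 88 kg + 1,627 kg = 9,844 kg (over)
Apr 2028–Sep 2028: 6,553 kg + 1,166 kg + 361 kg + 88 kg + 1,627 kg + 5,380 kg = 15,175 kg (over)
May 2028–Oct 2028: 1,166 kg + 361 kg + 88 kg + 1,627 kg + 5,380 kg + 61 kg = 8,683 kg (over)
Jun 2028–Nov 2028: 361 kg + 88 kg + 1,627 kg + 5,380 kg + 61 kg + 956 kg = 8,473 kg (over)
Jul 2028–Dec 2028: 88 kg + 1,627 kg + 5,380 kg + 61 kg + 956 kg + 297 kg = 8,409 kg (under)
Aug 2028–Jan 2029: 1,627 kg + 5,380 kg + 61 kg + 956 kg + 297 kg + 7,078 kg = 15,399 kg (over)
Sep 2028–Feb 2029: 5,380 kg + 61 kg + 956 kg + 297 kg + 7,078 kg + 2,500 kg = 16,272 kg (over)
Oct 2028–Mar 2029: 61 kg + 956 kg + 297 kg + 7,078 kg + 2,500 kg + 1,355 kg = 12,247 kg (over)
Nov 2028–Apr 2029: 956 kg + 297 kg + 7,078 kg + 2,500 kg + 1,355 kg + 1,448 kg = 13,634 kg (over)
8 windows exceed the threshold.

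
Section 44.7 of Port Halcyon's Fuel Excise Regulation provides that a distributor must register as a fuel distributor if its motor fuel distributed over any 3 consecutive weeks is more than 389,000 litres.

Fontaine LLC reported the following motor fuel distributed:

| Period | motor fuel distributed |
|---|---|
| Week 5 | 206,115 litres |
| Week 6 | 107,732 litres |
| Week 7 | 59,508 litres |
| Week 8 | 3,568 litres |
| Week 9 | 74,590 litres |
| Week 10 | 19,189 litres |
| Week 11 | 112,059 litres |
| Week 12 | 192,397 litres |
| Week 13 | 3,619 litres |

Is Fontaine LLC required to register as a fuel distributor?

No

Week 5–Week 7: 206,115 litres + 107,732 litres + 59,508 litres = 373,355 litres (under)
Week 6–Week 8: 107,732 litres + 59,508 litres + 3,568 litres = 170,808 litres (under)
Week 7–Week 9: 59,508 litres + 3,568 litres + 74,590 litres = 137,666 litres (under)
Week 8–Week 10: 3,568 litres + 74,590 litres + 19,189 litres = 97,347 litres (under)
Week 9–Week 11: 74,590 litres + 19,189 litres + 112,059 litres = 205,838 litres (under)
Week 10–Week 12: 19,189 litres + 112,059 litres + 192,397 litres = 323,645 litres (under)
Week 11–Week 13: 112,059 litres + 192,397 litres + 3,619 litres = 308,075 litres (under)
No window exceeds 389,000 litres.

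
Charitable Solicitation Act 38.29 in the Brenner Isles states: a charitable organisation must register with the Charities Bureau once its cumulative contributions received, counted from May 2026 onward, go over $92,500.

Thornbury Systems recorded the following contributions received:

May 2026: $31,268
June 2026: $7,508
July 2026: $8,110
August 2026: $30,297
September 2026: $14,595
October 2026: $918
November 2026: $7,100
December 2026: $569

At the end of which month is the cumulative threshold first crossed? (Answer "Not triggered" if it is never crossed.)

Through May 2026: $31,268
Through June 2026: $38,776
Through July 2026: $46,886
Through August 2026: $77,183
Through September 2026: $91,778
Through October 2026: $92,696 ← exceeds threshold

October 2026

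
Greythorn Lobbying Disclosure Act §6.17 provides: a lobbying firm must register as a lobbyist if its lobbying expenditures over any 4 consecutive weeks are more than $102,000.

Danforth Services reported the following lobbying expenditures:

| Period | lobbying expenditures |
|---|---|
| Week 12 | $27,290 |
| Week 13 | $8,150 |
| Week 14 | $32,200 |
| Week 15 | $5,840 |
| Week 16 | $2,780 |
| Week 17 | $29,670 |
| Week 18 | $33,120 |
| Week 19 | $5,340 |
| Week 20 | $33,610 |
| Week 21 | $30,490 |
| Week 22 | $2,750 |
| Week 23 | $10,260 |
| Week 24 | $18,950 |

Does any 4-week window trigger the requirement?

Yes

Week 12–Week 15: $27,290 + $8,150 + $32,200 + $5,840 = $73,480 (under)
Week 13–Week 16: $8,150 + $32,200 + $5,840 + $2,780 = $48,970 (under)
Week 14–Week 17: $32,200 + $5,840 + $2,780 + $29,670 = $70,490 (under)
Week 15–Week 18: $5,840 + $2,780 + $29,670 + $33,120 = $71,410 (under)
Week 16–Week 19: $2,780 + $29,670 + $33,120 + $5,340 = $70,910 (under)
Week 17–Week 20: $29,670 + $33,120 + $5,340 + $33,610 = $101,740 (under)
Week 18–Week 21: $33,120 + $5,340 + $33,610 + $30,490 = $102,560 (over)
Week 19–Week 22: $5,340 + $33,610 + $30,490 + $2,750 = $72,190 (under)
Week 20–Week 23: $33,610 + $30,490 + $2,750 + $10,260 = $77,110 (under)
Week 21–Week 24: $30,490 + $2,750 + $10,260 + $18,950 = $62,450 (under)
At least one window exceeds $102,000.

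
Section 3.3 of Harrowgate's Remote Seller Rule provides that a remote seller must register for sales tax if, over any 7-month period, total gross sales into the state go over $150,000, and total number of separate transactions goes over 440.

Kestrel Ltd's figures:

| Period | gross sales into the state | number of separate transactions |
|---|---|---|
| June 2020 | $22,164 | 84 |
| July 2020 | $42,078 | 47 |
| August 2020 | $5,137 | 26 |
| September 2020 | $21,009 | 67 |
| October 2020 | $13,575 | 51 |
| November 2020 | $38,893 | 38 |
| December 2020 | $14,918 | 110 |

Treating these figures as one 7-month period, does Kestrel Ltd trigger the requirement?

Total gross sales into the state: $22,164 + $42,078 + $5,137 + $21,009 + $13,575 + $38,893 + $14,918 = $157,774 (> $150,000).
Total number of separate transactions: 84 + 47 + 26 + 67 + 51 + 38 + 110 = 423 (≤ 440).
The test is 'and': the rule requires both, and at least one is not exceeded.

No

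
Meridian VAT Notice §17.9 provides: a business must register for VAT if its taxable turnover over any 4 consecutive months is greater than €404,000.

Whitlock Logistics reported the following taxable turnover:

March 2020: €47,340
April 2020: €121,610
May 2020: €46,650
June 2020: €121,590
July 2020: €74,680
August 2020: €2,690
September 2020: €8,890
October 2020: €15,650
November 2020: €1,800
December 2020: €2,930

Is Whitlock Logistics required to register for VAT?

No

March 2020–June 2020: €47,340 + €121,610 + €46,650 + €121,590 = €337,190 (under)
April 2020–July 2020: €121,610 + €46,650 + €121,590 + €74,680 = €364,530 (under)
May 2020–August 2020: €46,650 + €121,590 + €74,680 + €2,690 = €245,610 (under)
June 2020–September 2020: €121,590 + €74,680 + €2,690 + €8,890 = €207,850 (under)
July 2020–October 2020: €74,680 + €2,690 + €8,890 + €15,650 = €101,910 (under)
August 2020–November 2020: €2,690 + €8,890 + €15,650 + €1,800 = €29,030 (under)
September 2020–December 2020: €8,890 + €15,650 + €1,800 + €2,930 = €29,270 (under)
No window exceeds €404,000.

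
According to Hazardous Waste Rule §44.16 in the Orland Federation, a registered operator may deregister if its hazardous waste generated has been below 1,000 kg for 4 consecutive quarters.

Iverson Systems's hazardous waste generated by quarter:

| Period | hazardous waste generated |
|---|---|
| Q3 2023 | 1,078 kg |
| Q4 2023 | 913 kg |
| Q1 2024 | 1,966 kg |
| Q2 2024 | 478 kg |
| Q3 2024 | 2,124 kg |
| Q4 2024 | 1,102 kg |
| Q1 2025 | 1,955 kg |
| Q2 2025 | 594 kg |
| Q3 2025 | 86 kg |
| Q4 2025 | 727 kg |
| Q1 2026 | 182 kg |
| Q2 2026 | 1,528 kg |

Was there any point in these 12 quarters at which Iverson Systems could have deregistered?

Quarters below 1,000 kg: Q4 2023, Q2 2024, Q2 2025, Q3 2025, Q4 2025, Q1 2026.
Longest run of consecutive quarters below the threshold: 4.
4 ≥ 4, so Iverson Systems became eligible.

Yes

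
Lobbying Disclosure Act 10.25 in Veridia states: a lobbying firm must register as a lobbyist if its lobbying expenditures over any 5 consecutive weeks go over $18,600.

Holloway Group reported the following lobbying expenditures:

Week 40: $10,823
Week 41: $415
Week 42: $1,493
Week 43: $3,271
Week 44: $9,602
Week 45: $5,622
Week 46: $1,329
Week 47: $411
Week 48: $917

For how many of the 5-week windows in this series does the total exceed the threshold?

4

Week 40–Week 44: $10,823 + $415 + $1,493 + $3,271 + $9,602 = $25,604 (over)
Week 41–Week 45: $415 + $1,493 + $3,271 + $9,602 + $5,622 = $20,403 (over)
Week 42–Week 46: $1,493 + $3,271 + $9,602 + $5,622 + $1,329 = $21,317 (over)
Week 43–Week 47: $3,271 + $9,602 + $5,622 + $1,329 + $411 = $20,235 (over)
Week 44–Week 48: $9,602 + $5,622 + $1,329 + $411 + $917 = $17,881 (under)
4 windows exceed the threshold.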